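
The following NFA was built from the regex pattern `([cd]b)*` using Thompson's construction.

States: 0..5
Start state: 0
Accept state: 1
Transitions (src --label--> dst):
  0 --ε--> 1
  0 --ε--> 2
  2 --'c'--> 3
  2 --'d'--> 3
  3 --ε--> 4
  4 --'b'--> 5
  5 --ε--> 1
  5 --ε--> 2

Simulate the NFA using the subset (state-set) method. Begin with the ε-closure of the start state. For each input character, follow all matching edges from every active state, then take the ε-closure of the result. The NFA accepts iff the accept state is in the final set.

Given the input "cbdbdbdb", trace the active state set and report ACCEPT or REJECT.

Answer: ACCEPT

Derivation:
start: ε-closure({0}) = {0,1,2}
'c' @ 1: {3,4}
'b' @ 2: {1,2,5}  ✓accept
'd' @ 3: {3,4}
'b' @ 4: {1,2,5}  ✓accept
'd' @ 5: {3,4}
'b' @ 6: {1,2,5}  ✓accept
'd' @ 7: {3,4}
'b' @ 8: {1,2,5}  ✓accept
final: {1,2,5}; accept 1 in set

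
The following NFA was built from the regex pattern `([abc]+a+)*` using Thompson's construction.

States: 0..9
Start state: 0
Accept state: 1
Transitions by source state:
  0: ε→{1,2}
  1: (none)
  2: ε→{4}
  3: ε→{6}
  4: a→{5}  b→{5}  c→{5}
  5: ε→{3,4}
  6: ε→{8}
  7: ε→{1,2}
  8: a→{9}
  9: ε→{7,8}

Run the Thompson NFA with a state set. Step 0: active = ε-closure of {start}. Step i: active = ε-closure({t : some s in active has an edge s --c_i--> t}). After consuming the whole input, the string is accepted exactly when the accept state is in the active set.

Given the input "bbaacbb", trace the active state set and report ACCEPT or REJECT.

S₀ = ε-closure({0}) = {0,1,2,4}
'b' @ 1: {3,4,5,6,8}
'b' @ 2: {3,4,5,6,8}
'a' @ 3: {1,2,3,4,5,6,7,8,9}  [accepting]
'a' @ 4: {1,2,3,4,5,6,7,8,9}  [accepting]
'c' @ 5: {3,4,5,6,8}
'b' @ 6: {3,4,5,6,8}
'b' @ 7: {3,4,5,6,8}
end set {3,4,5,6,8} — state 1 not in

Answer: REJECT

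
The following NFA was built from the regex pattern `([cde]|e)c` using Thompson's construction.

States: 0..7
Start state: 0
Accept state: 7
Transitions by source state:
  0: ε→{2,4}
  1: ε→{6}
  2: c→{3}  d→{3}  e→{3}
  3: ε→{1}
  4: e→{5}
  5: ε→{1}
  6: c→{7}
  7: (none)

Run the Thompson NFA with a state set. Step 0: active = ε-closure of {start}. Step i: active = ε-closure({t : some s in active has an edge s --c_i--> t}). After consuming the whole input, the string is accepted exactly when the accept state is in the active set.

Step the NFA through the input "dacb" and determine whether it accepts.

initial (ε-close {0}): {0,2,4}
'd' @ 1: {1,3,6}
'a' @ 2: {}  — no active states
rest 'cb' ignored (set empty)
final: {}; accept 7 not in set

Answer: REJECT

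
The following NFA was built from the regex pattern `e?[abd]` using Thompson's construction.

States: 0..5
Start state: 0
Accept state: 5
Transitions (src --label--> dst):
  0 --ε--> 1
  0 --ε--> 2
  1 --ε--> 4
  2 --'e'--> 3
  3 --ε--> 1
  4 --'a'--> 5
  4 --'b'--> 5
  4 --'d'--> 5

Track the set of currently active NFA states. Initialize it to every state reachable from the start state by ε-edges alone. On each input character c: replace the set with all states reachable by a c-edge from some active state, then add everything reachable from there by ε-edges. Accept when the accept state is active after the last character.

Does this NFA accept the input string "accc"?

start: ε-closure({0}) = {0,1,2,4}
'a' @ 1: {5}  [accepting]
'c' @ 2: {}  — no active states
rest 'cc' ignored (set empty)
final: {}; accept 5 not in set

Answer: REJECT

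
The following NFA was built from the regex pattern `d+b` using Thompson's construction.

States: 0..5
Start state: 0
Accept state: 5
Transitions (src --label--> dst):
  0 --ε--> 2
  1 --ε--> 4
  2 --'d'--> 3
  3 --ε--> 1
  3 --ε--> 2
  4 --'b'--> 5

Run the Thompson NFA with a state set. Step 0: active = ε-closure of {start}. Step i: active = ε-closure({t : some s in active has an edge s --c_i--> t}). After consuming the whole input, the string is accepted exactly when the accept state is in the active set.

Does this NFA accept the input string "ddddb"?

Answer: ACCEPT

Steps:
S₀ = ε-closure({0}) = {0,2}
'd' @ 1: {1,2,3,4}
'd' @ 2: {1,2,3,4}
'd' @ 3: {1,2,3,4}
'd' @ 4: {1,2,3,4}
'b' @ 5: {5}  (accept∈set)
final: {5}; accept 5 in set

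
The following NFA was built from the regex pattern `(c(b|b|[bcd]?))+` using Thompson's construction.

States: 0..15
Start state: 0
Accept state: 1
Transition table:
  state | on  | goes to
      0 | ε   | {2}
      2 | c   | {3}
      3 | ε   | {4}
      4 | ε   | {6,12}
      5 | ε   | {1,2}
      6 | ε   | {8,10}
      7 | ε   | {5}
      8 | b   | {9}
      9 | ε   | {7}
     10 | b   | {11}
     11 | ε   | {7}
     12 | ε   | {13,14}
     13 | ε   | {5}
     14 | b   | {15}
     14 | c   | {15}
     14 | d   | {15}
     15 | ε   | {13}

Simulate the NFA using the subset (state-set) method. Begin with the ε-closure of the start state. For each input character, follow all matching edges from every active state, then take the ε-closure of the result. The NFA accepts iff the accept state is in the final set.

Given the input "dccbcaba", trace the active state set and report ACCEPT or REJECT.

start: ε-closure({0}) = {0,2}
'd' @ 1: {}  — dead — no transitions
rest 'ccbcaba' ignored (set empty)
final: {}; accept 1 not in set

Answer: REJECT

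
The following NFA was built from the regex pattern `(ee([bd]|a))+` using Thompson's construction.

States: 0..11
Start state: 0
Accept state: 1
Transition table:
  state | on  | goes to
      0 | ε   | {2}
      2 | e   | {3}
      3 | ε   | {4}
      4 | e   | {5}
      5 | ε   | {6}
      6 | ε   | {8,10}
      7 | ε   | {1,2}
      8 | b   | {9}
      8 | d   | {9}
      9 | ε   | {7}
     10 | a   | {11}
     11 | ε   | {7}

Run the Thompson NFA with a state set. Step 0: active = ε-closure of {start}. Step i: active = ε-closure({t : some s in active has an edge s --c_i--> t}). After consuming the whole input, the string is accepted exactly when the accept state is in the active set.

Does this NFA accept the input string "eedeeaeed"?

start: ε-closure({0}) = {0,2}
'e' @ 1: {3,4}
'e' @ 2: {5,6,8,10}
'd' @ 3: {1,2,7,9}  [accepting]
'e' @ 4: {3,4}
'e' @ 5: {5,6,8,10}
'a' @ 6: {1,2,7,11}  [accepting]
'e' @ 7: {3,4}
'e' @ 8: {5,6,8,10}
'd' @ 9: {1,2,7,9}  [accepting]
final: {1,2,7,9}; accept 1 in set

Answer: ACCEPT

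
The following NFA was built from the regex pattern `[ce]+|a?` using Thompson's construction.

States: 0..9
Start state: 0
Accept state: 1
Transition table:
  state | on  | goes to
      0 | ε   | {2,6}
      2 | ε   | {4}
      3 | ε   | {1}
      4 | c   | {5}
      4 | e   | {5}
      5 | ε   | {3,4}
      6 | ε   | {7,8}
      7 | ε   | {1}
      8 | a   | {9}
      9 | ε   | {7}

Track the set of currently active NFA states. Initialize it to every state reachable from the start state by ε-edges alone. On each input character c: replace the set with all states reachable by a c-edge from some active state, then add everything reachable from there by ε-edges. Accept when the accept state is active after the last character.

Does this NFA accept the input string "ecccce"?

initial (ε-close {0}): {0,1,2,4,6,7,8}
'e' @ 1: {1,3,4,5}  (accept∈set)
'c' @ 2: {1,3,4,5}  (accept∈set)
'c' @ 3: {1,3,4,5}  (accept∈set)
'c' @ 4: {1,3,4,5}  (accept∈set)
'c' @ 5: {1,3,4,5}  (accept∈set)
'e' @ 6: {1,3,4,5}  (accept∈set)
after full input: {1,3,4,5}  (accept=1 in)

Answer: ACCEPT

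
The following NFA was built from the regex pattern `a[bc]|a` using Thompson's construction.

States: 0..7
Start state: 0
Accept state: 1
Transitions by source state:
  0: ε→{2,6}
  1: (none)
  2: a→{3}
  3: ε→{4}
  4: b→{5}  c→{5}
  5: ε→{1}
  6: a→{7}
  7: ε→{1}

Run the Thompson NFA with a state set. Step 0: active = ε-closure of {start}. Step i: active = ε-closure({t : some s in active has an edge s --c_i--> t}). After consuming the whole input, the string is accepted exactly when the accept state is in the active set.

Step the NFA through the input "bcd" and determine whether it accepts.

Answer: REJECT

Derivation:
start: ε-closure({0}) = {0,2,6}
'b' @ 1: {}  — dead — no transitions
rest 'cd' ignored (set empty)
end set {} — state 1 not in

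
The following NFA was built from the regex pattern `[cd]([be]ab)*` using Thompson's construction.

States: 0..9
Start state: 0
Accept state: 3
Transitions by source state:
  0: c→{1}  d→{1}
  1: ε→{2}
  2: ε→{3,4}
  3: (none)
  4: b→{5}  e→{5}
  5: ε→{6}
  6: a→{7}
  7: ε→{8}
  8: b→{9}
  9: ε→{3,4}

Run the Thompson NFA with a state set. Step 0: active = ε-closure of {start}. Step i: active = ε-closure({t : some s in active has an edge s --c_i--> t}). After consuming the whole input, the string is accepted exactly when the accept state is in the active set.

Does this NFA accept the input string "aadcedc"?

initial (ε-close {0}): {0}
'a' @ 1: {}  — no active states
rest 'adcedc' ignored (set empty)
end set {} — state 3 not in

Answer: REJECT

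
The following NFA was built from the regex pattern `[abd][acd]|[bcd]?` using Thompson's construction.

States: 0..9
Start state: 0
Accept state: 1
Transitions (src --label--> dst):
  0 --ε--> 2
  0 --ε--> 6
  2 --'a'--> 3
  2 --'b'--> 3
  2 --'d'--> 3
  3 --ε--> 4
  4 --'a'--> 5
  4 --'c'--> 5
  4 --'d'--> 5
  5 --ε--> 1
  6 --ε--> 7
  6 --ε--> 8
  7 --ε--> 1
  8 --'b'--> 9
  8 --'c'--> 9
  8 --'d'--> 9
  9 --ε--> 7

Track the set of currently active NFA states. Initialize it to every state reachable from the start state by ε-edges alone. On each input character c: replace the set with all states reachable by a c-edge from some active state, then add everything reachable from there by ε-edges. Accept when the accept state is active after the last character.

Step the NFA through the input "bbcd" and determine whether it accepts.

Answer: REJECT

Trace:
start: ε-closure({0}) = {0,1,2,6,7,8}
'b' @ 1: {1,3,4,7,9}  [accepting]
'b' @ 2: {}  — dead — no transitions
rest 'cd' ignored (set empty)
after full input: {}  (accept=1 not in)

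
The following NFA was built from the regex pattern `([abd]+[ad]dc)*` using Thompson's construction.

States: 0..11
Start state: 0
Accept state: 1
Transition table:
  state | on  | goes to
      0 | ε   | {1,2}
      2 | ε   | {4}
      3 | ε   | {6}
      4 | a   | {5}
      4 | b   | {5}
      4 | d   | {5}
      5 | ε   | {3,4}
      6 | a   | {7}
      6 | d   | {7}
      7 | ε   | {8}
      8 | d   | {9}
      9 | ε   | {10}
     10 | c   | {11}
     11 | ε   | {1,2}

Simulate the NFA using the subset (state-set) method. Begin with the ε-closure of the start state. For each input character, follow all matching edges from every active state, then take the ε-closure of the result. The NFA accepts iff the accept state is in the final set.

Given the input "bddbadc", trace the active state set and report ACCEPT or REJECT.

S₀ = ε-closure({0}) = {0,1,2,4}
'b' @ 1: {3,4,5,6}
'd' @ 2: {3,4,5,6,7,8}
'd' @ 3: {3,4,5,6,7,8,9,10}
'b' @ 4: {3,4,5,6}
'a' @ 5: {3,4,5,6,7,8}
'd' @ 6: {3,4,5,6,7,8,9,10}
'c' @ 7: {1,2,4,11}  (accept∈set)
end set {1,2,4,11} — state 1 in

Answer: ACCEPT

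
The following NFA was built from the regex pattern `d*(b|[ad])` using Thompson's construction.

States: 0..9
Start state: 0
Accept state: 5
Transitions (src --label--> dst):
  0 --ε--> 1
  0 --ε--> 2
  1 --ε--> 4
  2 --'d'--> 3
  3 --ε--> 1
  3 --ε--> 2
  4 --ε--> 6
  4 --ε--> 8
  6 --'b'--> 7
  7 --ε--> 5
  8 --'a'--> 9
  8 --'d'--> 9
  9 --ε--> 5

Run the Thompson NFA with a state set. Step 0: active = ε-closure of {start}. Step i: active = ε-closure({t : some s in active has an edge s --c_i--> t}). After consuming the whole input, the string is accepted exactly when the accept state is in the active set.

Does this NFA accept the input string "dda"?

Answer: ACCEPT

Steps:
initial (ε-close {0}): {0,1,2,4,6,8}
'd' @ 1: {1,2,3,4,5,6,8,9}  [accepting]
'd' @ 2: {1,2,3,4,5,6,8,9}  [accepting]
'a' @ 3: {5,9}  [accepting]
final: {5,9}; accept 5 in set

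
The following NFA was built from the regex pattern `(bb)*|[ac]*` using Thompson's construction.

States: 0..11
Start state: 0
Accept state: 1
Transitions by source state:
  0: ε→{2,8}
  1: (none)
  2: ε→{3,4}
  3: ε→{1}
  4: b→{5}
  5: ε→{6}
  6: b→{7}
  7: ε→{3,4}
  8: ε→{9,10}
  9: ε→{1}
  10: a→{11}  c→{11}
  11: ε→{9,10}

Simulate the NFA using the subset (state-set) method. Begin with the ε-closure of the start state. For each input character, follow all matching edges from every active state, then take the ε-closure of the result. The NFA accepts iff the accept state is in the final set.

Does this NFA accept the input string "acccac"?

S₀ = ε-closure({0}) = {0,1,2,3,4,8,9,10}
'a' @ 1: {1,9,10,11}  ✓accept
'c' @ 2: {1,9,10,11}  ✓accept
'c' @ 3: {1,9,10,11}  ✓accept
'c' @ 4: {1,9,10,11}  ✓accept
'a' @ 5: {1,9,10,11}  ✓accept
'c' @ 6: {1,9,10,11}  ✓accept
after full input: {1,9,10,11}  (accept=1 in)

Answer: ACCEPT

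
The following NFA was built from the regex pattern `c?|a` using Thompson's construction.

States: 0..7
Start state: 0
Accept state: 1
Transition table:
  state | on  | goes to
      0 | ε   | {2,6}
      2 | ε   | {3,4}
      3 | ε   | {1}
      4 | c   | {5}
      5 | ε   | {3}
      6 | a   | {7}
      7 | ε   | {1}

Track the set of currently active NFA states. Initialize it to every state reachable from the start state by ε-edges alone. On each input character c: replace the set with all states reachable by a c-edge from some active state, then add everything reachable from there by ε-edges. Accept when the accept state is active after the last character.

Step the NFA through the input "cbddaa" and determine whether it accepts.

Answer: REJECT

Derivation:
S₀ = ε-closure({0}) = {0,1,2,3,4,6}
'c' @ 1: {1,3,5}  [accepting]
'b' @ 2: {}  — no active states
rest 'ddaa' ignored (set empty)
final: {}; accept 1 not in set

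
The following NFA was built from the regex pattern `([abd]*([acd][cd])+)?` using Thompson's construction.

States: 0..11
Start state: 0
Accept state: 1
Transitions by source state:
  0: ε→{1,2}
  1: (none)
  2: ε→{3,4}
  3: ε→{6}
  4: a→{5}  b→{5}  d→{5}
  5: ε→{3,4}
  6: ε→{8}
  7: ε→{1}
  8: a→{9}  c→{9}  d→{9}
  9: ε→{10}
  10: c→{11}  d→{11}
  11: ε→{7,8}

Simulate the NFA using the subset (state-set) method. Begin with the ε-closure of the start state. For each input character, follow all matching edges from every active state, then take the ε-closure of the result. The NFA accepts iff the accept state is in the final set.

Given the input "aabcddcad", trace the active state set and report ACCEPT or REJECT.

start: ε-closure({0}) = {0,1,2,3,4,6,8}
'a' @ 1: {3,4,5,6,8,9,10}
'a' @ 2: {3,4,5,6,8,9,10}
'b' @ 3: {3,4,5,6,8}
'c' @ 4: {9,10}
'd' @ 5: {1,7,8,11}  ✓accept
'd' @ 6: {9,10}
'c' @ 7: {1,7,8,11}  ✓accept
'a' @ 8: {9,10}
'd' @ 9: {1,7,8,11}  ✓accept
after full input: {1,7,8,11}  (accept=1 in)

Answer: ACCEPT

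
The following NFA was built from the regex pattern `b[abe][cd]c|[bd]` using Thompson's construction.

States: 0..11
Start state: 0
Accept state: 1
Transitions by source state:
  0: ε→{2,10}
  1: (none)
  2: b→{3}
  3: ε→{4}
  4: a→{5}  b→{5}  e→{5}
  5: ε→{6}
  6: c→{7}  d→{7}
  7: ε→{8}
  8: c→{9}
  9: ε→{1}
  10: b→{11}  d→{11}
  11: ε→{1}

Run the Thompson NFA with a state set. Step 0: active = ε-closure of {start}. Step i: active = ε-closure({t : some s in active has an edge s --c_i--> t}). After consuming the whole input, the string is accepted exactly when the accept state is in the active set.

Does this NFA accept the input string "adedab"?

S₀ = ε-closure({0}) = {0,2,10}
'a' @ 1: {}  — state set empty
rest 'dedab' ignored (set empty)
after full input: {}  (accept=1 not in)

Answer: REJECT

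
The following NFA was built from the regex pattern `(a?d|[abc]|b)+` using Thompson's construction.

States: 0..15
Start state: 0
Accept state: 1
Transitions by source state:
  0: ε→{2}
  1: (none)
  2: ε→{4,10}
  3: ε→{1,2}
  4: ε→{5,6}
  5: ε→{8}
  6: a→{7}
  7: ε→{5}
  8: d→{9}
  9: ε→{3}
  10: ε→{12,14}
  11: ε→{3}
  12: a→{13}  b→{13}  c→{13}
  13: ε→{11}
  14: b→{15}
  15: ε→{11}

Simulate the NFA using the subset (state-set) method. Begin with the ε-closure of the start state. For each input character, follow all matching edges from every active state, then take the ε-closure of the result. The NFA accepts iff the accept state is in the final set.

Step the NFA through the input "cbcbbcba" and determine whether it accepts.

S₀ = ε-closure({0}) = {0,2,4,5,6,8,10,12,14}
'c' @ 1: {1,2,3,4,5,6,8,10,11,12,13,14}  (accept∈set)
'b' @ 2: {1,2,3,4,5,6,8,10,11,12,13,14,15}  (accept∈set)
'c' @ 3: {1,2,3,4,5,6,8,10,11,12,13,14}  (accept∈set)
'b' @ 4: {1,2,3,4,5,6,8,10,11,12,13,14,15}  (accept∈set)
'b' @ 5: {1,2,3,4,5,6,8,10,11,12,13,14,15}  (accept∈set)
'c' @ 6: {1,2,3,4,5,6,8,10,11,12,13,14}  (accept∈set)
'b' @ 7: {1,2,3,4,5,6,8,10,11,12,13,14,15}  (accept∈set)
'a' @ 8: {1,2,3,4,5,6,7,8,10,11,12,13,14}  (accept∈set)
after full input: {1,2,3,4,5,6,7,8,10,11,12,13,14}  (accept=1 in)

Answer: ACCEPT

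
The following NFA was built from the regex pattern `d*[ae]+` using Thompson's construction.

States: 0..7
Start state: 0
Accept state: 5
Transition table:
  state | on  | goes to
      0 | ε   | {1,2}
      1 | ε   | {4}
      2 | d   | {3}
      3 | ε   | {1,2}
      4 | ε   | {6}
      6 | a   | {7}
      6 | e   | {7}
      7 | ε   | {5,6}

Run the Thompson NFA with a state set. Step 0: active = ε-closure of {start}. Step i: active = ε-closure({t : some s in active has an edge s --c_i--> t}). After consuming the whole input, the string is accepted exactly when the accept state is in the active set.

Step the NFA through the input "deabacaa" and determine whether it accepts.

start: ε-closure({0}) = {0,1,2,4,6}
'd' @ 1: {1,2,3,4,6}
'e' @ 2: {5,6,7}  ✓accept
'a' @ 3: {5,6,7}  ✓accept
'b' @ 4: {}  — dead — no transitions
rest 'acaa' ignored (set empty)
end set {} — state 5 not in

Answer: REJECT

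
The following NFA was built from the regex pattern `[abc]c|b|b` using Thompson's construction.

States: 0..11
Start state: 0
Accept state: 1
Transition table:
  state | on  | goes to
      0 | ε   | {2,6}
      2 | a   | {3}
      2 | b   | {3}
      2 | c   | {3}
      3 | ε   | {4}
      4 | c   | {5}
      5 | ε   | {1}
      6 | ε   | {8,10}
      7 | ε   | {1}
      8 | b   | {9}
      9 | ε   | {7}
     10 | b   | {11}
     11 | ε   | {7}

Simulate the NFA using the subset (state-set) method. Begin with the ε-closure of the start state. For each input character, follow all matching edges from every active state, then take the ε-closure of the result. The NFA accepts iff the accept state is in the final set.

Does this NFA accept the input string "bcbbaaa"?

Answer: REJECT

Steps:
S₀ = ε-closure({0}) = {0,2,6,8,10}
'b' @ 1: {1,3,4,7,9,11}  [accepting]
'c' @ 2: {1,5}  [accepting]
'b' @ 3: {}  — dead — no transitions
rest 'baaa' ignored (set empty)
after full input: {}  (accept=1 not in)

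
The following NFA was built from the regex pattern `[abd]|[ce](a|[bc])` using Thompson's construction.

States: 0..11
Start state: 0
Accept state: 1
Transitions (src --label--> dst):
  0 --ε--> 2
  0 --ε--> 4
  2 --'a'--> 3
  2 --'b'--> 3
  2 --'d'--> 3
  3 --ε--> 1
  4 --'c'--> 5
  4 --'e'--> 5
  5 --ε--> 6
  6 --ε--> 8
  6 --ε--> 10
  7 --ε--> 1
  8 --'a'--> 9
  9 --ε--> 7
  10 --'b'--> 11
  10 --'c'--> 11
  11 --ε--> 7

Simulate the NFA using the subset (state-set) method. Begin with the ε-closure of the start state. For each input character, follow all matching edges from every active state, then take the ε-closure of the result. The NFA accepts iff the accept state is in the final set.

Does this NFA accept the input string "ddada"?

S₀ = ε-closure({0}) = {0,2,4}
'd' @ 1: {1,3}  [accepting]
'd' @ 2: {}  — no active states
rest 'ada' ignored (set empty)
end set {} — state 1 not in

Answer: REJECT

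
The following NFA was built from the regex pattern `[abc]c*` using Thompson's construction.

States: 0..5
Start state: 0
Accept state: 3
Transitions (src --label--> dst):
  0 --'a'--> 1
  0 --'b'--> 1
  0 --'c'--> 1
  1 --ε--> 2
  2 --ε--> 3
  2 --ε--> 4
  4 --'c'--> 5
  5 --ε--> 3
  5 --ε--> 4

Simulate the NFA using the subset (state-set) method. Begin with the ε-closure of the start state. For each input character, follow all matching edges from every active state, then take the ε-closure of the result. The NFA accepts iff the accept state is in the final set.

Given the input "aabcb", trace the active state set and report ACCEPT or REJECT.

Answer: REJECT

Steps:
start: ε-closure({0}) = {0}
'a' @ 1: {1,2,3,4}  [accepting]
'a' @ 2: {}  — state set empty
rest 'bcb' ignored (set empty)
after full input: {}  (accept=3 not in)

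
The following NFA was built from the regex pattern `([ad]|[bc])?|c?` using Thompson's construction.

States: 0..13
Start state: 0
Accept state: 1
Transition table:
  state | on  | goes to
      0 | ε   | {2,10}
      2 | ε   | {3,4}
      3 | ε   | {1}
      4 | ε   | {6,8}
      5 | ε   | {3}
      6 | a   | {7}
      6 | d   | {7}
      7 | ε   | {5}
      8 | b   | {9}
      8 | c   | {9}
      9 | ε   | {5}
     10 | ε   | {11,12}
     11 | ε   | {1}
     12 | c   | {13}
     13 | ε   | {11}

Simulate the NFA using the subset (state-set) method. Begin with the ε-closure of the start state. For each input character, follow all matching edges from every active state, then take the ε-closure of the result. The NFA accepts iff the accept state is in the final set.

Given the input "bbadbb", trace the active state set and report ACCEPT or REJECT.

initial (ε-close {0}): {0,1,2,3,4,6,8,10,11,12}
'b' @ 1: {1,3,5,9}  ✓accept
'b' @ 2: {}  — no active states
rest 'adbb' ignored (set empty)
after full input: {}  (accept=1 not in)

Answer: REJECT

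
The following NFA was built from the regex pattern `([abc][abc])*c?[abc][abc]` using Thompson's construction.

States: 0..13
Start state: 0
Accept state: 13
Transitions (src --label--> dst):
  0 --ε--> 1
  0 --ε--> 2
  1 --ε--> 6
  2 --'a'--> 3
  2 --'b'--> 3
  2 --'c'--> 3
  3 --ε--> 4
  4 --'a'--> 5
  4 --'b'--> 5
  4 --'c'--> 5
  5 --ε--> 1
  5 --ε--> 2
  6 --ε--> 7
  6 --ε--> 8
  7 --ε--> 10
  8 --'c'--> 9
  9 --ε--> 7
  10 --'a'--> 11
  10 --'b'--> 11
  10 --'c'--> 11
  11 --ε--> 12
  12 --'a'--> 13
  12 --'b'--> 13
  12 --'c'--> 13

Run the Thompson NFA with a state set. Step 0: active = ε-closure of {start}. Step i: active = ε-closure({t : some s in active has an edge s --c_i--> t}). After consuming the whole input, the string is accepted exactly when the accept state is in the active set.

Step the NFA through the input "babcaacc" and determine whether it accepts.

Answer: ACCEPT

Trace:
S₀ = ε-closure({0}) = {0,1,2,6,7,8,10}
'b' @ 1: {3,4,11,12}
'a' @ 2: {1,2,5,6,7,8,10,13}  ✓accept
'b' @ 3: {3,4,11,12}
'c' @ 4: {1,2,5,6,7,8,10,13}  ✓accept
'a' @ 5: {3,4,11,12}
'a' @ 6: {1,2,5,6,7,8,10,13}  ✓accept
'c' @ 7: {3,4,7,9,10,11,12}
'c' @ 8: {1,2,5,6,7,8,10,11,12,13}  ✓accept
after full input: {1,2,5,6,7,8,10,11,12,13}  (accept=13 in)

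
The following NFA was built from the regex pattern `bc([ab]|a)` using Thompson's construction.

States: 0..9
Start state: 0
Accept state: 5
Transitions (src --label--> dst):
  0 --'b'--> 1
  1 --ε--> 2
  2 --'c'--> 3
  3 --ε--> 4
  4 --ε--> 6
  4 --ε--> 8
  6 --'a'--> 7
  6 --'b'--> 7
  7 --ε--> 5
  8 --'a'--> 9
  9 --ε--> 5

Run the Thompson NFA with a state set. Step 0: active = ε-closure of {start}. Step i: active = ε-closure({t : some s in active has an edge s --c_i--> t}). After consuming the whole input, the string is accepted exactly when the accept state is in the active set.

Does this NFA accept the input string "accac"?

S₀ = ε-closure({0}) = {0}
'a' @ 1: {}  — dead — no transitions
rest 'ccac' ignored (set empty)
after full input: {}  (accept=5 not in)

Answer: REJECT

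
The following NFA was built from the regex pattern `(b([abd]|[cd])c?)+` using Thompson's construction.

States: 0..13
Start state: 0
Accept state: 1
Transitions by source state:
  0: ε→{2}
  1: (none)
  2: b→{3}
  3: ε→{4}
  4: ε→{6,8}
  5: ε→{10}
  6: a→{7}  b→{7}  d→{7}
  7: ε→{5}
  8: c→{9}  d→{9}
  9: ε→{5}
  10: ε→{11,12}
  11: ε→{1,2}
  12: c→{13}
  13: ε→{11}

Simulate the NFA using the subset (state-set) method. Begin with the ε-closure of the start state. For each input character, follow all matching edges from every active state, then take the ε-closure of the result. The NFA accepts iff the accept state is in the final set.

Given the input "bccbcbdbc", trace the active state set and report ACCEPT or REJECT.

start: ε-closure({0}) = {0,2}
'b' @ 1: {3,4,6,8}
'c' @ 2: {1,2,5,9,10,11,12}  [accepting]
'c' @ 3: {1,2,11,13}  [accepting]
'b' @ 4: {3,4,6,8}
'c' @ 5: {1,2,5,9,10,11,12}  [accepting]
'b' @ 6: {3,4,6,8}
'd' @ 7: {1,2,5,7,9,10,11,12}  [accepting]
'b' @ 8: {3,4,6,8}
'c' @ 9: {1,2,5,9,10,11,12}  [accepting]
end set {1,2,5,9,10,11,12} — state 1 in

Answer: ACCEPT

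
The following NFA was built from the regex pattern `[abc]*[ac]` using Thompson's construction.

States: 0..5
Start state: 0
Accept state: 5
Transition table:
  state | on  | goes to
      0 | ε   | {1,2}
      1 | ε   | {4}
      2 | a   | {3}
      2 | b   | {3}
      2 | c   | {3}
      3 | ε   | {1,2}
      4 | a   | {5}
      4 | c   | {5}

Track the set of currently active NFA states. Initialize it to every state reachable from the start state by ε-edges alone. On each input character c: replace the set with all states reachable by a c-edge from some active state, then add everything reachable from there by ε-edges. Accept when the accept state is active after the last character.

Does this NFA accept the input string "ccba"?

Answer: ACCEPT

Steps:
start: ε-closure({0}) = {0,1,2,4}
'c' @ 1: {1,2,3,4,5}  ✓accept
'c' @ 2: {1,2,3,4,5}  ✓accept
'b' @ 3: {1,2,3,4}
'a' @ 4: {1,2,3,4,5}  ✓accept
after full input: {1,2,3,4,5}  (accept=5 in)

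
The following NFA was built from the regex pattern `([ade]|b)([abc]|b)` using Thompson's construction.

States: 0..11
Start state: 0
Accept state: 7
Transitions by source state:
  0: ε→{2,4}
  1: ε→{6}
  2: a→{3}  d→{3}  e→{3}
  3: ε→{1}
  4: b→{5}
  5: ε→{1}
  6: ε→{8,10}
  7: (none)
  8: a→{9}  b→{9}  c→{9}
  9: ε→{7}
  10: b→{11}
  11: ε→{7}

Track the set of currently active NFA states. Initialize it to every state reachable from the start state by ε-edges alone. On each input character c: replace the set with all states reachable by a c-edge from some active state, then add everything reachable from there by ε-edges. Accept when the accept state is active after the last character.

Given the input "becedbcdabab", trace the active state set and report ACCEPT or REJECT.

Answer: REJECT

Steps:
initial (ε-close {0}): {0,2,4}
'b' @ 1: {1,5,6,8,10}
'e' @ 2: {}  — state set empty
rest 'cedbcdabab' ignored (set empty)
after full input: {}  (accept=7 not in)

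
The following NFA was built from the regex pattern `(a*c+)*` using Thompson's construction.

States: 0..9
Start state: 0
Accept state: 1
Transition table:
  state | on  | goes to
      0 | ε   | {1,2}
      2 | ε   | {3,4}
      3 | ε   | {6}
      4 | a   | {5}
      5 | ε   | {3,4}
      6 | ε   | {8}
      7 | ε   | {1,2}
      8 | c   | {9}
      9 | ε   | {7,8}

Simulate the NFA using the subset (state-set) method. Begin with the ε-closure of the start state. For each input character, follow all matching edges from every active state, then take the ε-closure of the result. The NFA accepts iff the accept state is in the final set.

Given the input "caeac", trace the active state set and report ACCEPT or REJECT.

initial (ε-close {0}): {0,1,2,3,4,6,8}
'c' @ 1: {1,2,3,4,6,7,8,9}  [accepting]
'a' @ 2: {3,4,5,6,8}
'e' @ 3: {}  — state set empty
rest 'ac' ignored (set empty)
final: {}; accept 1 not in set

Answer: REJECT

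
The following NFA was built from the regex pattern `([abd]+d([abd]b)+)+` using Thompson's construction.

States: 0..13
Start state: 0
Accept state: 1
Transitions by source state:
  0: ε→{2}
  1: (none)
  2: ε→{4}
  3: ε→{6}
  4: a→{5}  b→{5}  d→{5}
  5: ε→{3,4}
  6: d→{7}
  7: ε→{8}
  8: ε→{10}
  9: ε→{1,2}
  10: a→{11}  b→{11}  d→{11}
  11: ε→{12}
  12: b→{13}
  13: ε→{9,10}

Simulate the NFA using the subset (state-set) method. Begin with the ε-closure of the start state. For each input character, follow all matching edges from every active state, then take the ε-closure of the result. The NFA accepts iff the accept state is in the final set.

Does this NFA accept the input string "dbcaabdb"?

S₀ = ε-closure({0}) = {0,2,4}
'd' @ 1: {3,4,5,6}
'b' @ 2: {3,4,5,6}
'c' @ 3: {}  — dead — no transitions
rest 'aabdb' ignored (set empty)
end set {} — state 1 not in

Answer: REJECT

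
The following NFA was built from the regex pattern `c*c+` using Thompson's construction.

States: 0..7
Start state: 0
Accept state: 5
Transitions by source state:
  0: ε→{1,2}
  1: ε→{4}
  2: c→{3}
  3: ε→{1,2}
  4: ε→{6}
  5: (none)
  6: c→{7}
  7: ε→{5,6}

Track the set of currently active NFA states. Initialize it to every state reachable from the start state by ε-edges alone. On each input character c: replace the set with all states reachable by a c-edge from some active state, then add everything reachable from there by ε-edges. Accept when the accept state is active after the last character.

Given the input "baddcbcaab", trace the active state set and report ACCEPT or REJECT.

S₀ = ε-closure({0}) = {0,1,2,4,6}
'b' @ 1: {}  — state set empty
rest 'addcbcaab' ignored (set empty)
final: {}; accept 5 not in set

Answer: REJECT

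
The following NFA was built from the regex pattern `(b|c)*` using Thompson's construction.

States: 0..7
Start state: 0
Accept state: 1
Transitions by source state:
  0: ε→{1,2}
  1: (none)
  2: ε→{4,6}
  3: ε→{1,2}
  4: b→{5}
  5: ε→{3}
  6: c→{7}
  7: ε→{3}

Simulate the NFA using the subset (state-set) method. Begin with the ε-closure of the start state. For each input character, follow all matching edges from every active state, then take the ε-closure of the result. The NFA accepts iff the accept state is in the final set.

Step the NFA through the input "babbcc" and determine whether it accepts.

start: ε-closure({0}) = {0,1,2,4,6}
'b' @ 1: {1,2,3,4,5,6}  ✓accept
'a' @ 2: {}  — no active states
rest 'bbcc' ignored (set empty)
final: {}; accept 1 not in set

Answer: REJECT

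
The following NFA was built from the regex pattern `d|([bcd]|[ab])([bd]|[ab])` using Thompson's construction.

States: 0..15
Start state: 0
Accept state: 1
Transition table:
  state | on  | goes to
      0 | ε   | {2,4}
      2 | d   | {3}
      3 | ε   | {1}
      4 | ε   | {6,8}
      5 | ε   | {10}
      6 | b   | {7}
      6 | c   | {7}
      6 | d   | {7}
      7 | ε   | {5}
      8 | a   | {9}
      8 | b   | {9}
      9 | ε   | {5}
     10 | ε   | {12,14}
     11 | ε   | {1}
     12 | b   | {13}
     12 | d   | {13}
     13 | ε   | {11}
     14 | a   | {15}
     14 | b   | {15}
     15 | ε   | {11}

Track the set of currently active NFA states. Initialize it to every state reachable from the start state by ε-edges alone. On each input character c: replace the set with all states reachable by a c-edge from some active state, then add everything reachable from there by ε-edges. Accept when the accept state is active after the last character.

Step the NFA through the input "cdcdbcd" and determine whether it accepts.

Answer: REJECT

Derivation:
initial (ε-close {0}): {0,2,4,6,8}
'c' @ 1: {5,7,10,12,14}
'd' @ 2: {1,11,13}  (accept∈set)
'c' @ 3: {}  — no active states
rest 'dbcd' ignored (set empty)
final: {}; accept 1 not in set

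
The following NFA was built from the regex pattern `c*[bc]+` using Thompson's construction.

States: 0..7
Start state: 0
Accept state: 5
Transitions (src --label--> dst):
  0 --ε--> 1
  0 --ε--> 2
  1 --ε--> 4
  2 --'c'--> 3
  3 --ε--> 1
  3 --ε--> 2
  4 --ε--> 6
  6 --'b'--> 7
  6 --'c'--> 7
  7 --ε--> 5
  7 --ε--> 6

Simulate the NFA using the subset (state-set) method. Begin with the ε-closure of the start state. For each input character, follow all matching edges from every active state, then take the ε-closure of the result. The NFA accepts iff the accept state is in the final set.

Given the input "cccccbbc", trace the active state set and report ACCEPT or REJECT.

start: ε-closure({0}) = {0,1,2,4,6}
'c' @ 1: {1,2,3,4,5,6,7}  (accept∈set)
'c' @ 2: {1,2,3,4,5,6,7}  (accept∈set)
'c' @ 3: {1,2,3,4,5,6,7}  (accept∈set)
'c' @ 4: {1,2,3,4,5,6,7}  (accept∈set)
'c' @ 5: {1,2,3,4,5,6,7}  (accept∈set)
'b' @ 6: {5,6,7}  (accept∈set)
'b' @ 7: {5,6,7}  (accept∈set)
'c' @ 8: {5,6,7}  (accept∈set)
after full input: {5,6,7}  (accept=5 in)

Answer: ACCEPT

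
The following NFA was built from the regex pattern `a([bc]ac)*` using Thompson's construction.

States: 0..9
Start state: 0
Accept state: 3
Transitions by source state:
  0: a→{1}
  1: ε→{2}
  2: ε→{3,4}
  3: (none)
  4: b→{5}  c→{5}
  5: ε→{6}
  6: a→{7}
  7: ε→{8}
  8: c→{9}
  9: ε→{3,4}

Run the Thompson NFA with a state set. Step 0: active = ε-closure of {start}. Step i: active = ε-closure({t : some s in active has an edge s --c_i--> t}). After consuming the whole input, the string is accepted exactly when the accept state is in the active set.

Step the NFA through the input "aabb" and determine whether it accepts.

start: ε-closure({0}) = {0}
'a' @ 1: {1,2,3,4}  [accepting]
'a' @ 2: {}  — dead — no transitions
rest 'bb' ignored (set empty)
final: {}; accept 3 not in set

Answer: REJECT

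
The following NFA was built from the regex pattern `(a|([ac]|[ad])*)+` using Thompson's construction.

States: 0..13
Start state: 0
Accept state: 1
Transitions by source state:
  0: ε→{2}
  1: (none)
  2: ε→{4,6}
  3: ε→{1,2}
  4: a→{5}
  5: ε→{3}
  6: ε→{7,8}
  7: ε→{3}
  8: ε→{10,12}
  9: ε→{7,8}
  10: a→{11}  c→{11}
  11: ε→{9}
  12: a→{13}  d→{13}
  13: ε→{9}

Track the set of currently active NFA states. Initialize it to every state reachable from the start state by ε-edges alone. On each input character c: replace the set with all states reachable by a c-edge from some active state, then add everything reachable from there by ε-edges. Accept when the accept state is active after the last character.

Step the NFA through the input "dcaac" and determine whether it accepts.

Answer: ACCEPT

Derivation:
start: ε-closure({0}) = {0,1,2,3,4,6,7,8,10,12}
'd' @ 1: {1,2,3,4,6,7,8,9,10,12,13}  (accept∈set)
'c' @ 2: {1,2,3,4,6,7,8,9,10,11,12}  (accept∈set)
'a' @ 3: {1,2,3,4,5,6,7,8,9,10,11,12,13}  (accept∈set)
'a' @ 4: {1,2,3,4,5,6,7,8,9,10,11,12,13}  (accept∈set)
'c' @ 5: {1,2,3,4,6,7,8,9,10,11,12}  (accept∈set)
final: {1,2,3,4,6,7,8,9,10,11,12}; accept 1 in set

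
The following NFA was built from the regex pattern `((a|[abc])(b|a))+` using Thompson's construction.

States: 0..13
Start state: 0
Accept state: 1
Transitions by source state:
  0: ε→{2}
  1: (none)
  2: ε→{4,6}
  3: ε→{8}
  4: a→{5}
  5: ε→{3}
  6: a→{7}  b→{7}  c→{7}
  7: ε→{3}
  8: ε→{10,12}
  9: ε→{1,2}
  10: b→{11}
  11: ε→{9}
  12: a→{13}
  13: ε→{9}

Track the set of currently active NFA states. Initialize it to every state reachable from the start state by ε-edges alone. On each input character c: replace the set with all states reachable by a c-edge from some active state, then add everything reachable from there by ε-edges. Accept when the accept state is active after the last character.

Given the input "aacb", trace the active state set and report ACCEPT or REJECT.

Answer: ACCEPT

Derivation:
S₀ = ε-closure({0}) = {0,2,4,6}
'a' @ 1: {3,5,7,8,10,12}
'a' @ 2: {1,2,4,6,9,13}  ✓accept
'c' @ 3: {3,7,8,10,12}
'b' @ 4: {1,2,4,6,9,11}  ✓accept
end set {1,2,4,6,9,11} — state 1 in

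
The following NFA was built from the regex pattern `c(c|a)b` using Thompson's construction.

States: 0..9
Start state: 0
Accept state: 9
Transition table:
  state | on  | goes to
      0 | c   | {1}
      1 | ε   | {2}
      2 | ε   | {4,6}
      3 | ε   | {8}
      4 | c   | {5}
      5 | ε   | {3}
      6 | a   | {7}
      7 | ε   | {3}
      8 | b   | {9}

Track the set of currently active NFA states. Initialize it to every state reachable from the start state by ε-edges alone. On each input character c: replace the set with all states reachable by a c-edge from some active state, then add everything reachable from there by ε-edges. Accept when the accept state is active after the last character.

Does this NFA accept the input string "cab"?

S₀ = ε-closure({0}) = {0}
'c' @ 1: {1,2,4,6}
'a' @ 2: {3,7,8}
'b' @ 3: {9}  [accepting]
after full input: {9}  (accept=9 in)

Answer: ACCEPT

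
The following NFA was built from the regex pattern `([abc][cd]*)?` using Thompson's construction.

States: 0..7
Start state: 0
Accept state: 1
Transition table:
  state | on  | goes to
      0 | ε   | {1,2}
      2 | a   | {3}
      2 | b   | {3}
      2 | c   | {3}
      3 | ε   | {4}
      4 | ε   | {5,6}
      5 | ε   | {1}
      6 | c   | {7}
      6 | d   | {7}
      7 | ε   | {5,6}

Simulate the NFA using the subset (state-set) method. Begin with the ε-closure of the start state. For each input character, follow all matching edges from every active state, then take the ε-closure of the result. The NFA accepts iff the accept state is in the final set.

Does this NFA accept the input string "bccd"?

S₀ = ε-closure({0}) = {0,1,2}
'b' @ 1: {1,3,4,5,6}  ✓accept
'c' @ 2: {1,5,6,7}  ✓accept
'c' @ 3: {1,5,6,7}  ✓accept
'd' @ 4: {1,5,6,7}  ✓accept
final: {1,5,6,7}; accept 1 in set

Answer: ACCEPT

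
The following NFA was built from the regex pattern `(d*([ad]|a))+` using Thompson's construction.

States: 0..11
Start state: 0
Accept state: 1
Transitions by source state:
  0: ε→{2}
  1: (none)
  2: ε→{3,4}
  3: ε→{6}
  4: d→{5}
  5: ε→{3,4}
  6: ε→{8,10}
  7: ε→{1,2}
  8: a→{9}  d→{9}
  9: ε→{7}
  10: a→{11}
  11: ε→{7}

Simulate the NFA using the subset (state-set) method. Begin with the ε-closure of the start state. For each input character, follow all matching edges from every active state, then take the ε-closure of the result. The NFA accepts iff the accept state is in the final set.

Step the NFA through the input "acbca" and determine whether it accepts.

initial (ε-close {0}): {0,2,3,4,6,8,10}
'a' @ 1: {1,2,3,4,6,7,8,9,10,11}  ✓accept
'c' @ 2: {}  — state set empty
rest 'bca' ignored (set empty)
end set {} — state 1 not in

Answer: REJECT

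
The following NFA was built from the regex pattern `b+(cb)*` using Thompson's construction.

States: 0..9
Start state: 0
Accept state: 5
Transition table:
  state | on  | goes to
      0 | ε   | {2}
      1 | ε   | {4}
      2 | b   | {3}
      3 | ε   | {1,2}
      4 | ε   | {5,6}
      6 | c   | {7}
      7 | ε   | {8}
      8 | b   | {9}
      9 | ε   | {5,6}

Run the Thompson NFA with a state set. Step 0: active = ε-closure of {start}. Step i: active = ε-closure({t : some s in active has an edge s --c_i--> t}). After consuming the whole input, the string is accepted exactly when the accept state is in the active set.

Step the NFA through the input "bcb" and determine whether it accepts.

Answer: ACCEPT

Trace:
initial (ε-close {0}): {0,2}
'b' @ 1: {1,2,3,4,5,6}  [accepting]
'c' @ 2: {7,8}
'b' @ 3: {5,6,9}  [accepting]
after full input: {5,6,9}  (accept=5 in)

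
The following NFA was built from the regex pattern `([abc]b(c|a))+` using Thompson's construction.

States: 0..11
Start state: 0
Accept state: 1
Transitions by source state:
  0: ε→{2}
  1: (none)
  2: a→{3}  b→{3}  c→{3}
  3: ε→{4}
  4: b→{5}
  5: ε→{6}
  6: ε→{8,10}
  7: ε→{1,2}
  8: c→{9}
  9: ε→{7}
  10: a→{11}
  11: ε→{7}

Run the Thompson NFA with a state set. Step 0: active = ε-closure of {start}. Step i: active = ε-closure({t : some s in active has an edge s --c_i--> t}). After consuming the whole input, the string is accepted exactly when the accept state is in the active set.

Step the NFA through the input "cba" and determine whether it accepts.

Answer: ACCEPT

Steps:
start: ε-closure({0}) = {0,2}
'c' @ 1: {3,4}
'b' @ 2: {5,6,8,10}
'a' @ 3: {1,2,7,11}  [accepting]
after full input: {1,2,7,11}  (accept=1 in)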